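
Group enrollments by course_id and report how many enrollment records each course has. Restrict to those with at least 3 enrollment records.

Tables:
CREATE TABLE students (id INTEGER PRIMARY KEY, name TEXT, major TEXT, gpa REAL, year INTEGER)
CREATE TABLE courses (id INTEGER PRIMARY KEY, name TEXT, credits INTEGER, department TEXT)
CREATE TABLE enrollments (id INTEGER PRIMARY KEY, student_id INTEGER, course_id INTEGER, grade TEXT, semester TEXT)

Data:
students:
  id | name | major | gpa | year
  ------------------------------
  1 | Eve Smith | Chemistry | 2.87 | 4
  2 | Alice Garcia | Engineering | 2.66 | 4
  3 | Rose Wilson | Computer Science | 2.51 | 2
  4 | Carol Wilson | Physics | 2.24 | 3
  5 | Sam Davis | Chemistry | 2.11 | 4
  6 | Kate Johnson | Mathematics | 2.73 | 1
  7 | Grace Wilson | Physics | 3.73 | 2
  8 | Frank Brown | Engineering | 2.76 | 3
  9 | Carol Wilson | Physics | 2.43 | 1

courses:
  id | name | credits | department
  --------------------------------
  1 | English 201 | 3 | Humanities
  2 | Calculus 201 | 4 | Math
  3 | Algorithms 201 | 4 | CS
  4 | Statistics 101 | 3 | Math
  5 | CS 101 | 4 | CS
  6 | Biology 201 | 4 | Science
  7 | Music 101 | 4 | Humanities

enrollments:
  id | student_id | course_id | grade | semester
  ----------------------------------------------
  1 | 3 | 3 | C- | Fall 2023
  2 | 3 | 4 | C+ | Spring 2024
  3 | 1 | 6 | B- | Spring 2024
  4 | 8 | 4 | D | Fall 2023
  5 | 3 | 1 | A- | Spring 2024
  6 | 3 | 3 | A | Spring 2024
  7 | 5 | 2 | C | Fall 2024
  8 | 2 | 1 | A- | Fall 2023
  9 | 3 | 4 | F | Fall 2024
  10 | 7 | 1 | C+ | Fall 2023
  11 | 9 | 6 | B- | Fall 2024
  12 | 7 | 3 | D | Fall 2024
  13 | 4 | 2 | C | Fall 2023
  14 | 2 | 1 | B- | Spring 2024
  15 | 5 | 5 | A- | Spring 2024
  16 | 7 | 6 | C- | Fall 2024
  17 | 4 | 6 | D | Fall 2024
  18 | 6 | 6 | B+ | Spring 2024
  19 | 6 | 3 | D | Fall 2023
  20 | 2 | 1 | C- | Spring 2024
SELECT course_id, COUNT(*) AS enrollment_count FROM enrollments GROUP BY course_id HAVING COUNT(*) >= 3

Execution result:
course_id | enrollment_count
1 | 5
3 | 4
4 | 3
6 | 5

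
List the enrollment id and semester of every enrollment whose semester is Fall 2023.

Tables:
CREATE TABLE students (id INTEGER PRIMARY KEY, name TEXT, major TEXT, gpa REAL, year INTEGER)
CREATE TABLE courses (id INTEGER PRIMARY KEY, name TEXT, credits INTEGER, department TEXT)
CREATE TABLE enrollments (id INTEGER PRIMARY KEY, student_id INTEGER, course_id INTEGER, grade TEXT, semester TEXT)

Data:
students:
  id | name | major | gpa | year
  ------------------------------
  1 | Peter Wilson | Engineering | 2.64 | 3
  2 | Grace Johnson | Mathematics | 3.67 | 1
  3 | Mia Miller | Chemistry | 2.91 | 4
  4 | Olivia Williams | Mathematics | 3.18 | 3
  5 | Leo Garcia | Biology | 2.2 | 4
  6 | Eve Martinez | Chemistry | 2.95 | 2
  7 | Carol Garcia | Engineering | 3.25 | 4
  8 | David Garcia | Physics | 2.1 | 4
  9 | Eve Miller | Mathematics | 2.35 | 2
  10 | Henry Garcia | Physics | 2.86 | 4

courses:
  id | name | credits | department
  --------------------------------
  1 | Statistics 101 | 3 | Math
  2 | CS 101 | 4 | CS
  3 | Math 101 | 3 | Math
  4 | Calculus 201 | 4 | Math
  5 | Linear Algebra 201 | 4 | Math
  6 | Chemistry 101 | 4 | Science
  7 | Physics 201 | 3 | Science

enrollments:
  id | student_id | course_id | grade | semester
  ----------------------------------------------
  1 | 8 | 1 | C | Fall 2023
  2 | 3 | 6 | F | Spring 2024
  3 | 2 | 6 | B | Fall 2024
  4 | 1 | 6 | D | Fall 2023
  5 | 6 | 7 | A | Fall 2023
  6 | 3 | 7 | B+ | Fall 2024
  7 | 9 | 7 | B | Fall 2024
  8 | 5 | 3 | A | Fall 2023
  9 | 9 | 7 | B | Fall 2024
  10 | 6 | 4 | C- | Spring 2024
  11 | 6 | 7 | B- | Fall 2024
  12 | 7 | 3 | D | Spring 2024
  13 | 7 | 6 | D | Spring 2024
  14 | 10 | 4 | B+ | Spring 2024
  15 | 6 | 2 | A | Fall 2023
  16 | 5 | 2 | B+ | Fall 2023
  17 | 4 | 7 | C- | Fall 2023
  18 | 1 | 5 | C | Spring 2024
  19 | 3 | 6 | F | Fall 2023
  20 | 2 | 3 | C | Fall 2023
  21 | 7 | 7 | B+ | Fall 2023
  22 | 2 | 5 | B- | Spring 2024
SELECT id, semester FROM enrollments WHERE semester = 'Fall 2023'

Execution result:
id | semester
1 | Fall 2023
4 | Fall 2023
5 | Fall 2023
8 | Fall 2023
15 | Fall 2023
16 | Fall 2023
17 | Fall 2023
19 | Fall 2023
20 | Fall 2023
21 | Fall 2023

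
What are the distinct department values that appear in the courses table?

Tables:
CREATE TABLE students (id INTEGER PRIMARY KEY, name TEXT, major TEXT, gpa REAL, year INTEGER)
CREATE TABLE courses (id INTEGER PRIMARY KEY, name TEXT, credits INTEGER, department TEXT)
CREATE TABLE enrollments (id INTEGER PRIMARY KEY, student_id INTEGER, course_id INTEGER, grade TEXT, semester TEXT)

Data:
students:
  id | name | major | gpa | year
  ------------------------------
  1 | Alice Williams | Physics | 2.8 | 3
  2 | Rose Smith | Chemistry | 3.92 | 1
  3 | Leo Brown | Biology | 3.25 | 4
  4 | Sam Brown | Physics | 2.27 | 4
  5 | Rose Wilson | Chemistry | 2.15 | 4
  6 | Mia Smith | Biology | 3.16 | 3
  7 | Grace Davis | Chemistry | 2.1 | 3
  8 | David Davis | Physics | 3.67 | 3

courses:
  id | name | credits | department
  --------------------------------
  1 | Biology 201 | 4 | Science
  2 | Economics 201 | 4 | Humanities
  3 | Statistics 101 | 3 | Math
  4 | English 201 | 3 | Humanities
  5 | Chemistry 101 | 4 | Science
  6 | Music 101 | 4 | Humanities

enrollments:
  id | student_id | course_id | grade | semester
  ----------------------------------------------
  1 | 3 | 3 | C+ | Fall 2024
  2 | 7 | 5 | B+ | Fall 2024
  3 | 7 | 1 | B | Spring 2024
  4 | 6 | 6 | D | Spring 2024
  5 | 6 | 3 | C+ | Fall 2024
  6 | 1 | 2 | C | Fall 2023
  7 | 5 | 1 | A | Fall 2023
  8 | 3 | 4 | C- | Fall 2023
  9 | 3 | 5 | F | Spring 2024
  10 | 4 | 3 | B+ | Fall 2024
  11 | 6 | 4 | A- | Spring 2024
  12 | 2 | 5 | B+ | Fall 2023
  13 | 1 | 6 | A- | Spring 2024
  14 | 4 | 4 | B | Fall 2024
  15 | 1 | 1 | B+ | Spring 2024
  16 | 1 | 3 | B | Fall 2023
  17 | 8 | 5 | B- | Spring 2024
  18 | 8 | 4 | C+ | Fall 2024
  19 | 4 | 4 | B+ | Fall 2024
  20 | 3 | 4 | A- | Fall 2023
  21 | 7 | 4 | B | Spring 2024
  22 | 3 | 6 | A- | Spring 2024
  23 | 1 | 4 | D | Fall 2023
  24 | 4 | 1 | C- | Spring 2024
SELECT DISTINCT department FROM courses

Execution result:
department
Science
Humanities
Math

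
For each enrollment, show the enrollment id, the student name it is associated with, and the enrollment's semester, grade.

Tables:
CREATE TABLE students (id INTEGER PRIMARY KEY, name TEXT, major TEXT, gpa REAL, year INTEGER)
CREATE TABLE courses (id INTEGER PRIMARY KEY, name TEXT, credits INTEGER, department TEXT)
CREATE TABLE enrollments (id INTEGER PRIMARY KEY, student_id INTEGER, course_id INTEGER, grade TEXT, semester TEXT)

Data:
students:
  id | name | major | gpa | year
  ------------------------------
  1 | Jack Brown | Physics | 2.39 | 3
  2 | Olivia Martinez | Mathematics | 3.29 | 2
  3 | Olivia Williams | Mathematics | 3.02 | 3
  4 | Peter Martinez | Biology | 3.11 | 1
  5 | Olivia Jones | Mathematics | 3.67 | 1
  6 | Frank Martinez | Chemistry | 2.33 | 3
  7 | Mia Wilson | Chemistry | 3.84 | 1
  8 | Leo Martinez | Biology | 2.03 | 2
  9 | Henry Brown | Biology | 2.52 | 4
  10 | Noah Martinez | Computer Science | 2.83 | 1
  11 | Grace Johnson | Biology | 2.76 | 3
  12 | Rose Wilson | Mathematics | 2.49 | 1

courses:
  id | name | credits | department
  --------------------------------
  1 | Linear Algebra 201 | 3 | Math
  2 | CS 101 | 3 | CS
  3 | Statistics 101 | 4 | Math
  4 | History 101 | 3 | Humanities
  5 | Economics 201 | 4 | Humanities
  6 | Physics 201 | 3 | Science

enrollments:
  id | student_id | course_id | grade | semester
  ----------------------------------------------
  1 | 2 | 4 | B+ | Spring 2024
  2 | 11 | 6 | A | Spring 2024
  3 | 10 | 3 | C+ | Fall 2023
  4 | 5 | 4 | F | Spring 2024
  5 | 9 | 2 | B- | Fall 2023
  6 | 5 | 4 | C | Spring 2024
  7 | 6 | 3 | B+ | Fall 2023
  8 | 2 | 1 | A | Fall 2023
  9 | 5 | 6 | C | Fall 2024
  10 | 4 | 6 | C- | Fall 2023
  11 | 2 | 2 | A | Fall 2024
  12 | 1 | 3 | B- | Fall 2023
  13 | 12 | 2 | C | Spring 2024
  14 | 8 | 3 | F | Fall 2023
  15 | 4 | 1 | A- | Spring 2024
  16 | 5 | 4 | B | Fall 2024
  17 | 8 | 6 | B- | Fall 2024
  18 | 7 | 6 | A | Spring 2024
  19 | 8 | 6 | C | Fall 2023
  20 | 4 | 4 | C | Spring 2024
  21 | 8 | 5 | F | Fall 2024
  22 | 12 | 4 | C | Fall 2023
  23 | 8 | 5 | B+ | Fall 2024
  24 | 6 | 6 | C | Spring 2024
SELECT c.id, p.name AS student, c.semester, c.grade FROM enrollments c JOIN students p ON c.student_id = p.id

Execution result:
id | student | semester | grade
1 | Olivia Martinez | Spring 2024 | B+
2 | Grace Johnson | Spring 2024 | A
3 | Noah Martinez | Fall 2023 | C+
4 | Olivia Jones | Spring 2024 | F
5 | Henry Brown | Fall 2023 | B-
6 | Olivia Jones | Spring 2024 | C
7 | Frank Martinez | Fall 2023 | B+
8 | Olivia Martinez | Fall 2023 | A
9 | Olivia Jones | Fall 2024 | C
10 | Peter Martinez | Fall 2023 | C-
11 | Olivia Martinez | Fall 2024 | A
12 | Jack Brown | Fall 2023 | B-
13 | Rose Wilson | Spring 2024 | C
14 | Leo Martinez | Fall 2023 | F
15 | Peter Martinez | Spring 2024 | A-
16 | Olivia Jones | Fall 2024 | B
17 | Leo Martinez | Fall 2024 | B-
18 | Mia Wilson | Spring 2024 | A
19 | Leo Martinez | Fall 2023 | C
20 | Peter Martinez | Spring 2024 | C
21 | Leo Martinez | Fall 2024 | F
22 | Rose Wilson | Fall 2023 | C
23 | Leo Martinez | Fall 2024 | B+
24 | Frank Martinez | Spring 2024 | C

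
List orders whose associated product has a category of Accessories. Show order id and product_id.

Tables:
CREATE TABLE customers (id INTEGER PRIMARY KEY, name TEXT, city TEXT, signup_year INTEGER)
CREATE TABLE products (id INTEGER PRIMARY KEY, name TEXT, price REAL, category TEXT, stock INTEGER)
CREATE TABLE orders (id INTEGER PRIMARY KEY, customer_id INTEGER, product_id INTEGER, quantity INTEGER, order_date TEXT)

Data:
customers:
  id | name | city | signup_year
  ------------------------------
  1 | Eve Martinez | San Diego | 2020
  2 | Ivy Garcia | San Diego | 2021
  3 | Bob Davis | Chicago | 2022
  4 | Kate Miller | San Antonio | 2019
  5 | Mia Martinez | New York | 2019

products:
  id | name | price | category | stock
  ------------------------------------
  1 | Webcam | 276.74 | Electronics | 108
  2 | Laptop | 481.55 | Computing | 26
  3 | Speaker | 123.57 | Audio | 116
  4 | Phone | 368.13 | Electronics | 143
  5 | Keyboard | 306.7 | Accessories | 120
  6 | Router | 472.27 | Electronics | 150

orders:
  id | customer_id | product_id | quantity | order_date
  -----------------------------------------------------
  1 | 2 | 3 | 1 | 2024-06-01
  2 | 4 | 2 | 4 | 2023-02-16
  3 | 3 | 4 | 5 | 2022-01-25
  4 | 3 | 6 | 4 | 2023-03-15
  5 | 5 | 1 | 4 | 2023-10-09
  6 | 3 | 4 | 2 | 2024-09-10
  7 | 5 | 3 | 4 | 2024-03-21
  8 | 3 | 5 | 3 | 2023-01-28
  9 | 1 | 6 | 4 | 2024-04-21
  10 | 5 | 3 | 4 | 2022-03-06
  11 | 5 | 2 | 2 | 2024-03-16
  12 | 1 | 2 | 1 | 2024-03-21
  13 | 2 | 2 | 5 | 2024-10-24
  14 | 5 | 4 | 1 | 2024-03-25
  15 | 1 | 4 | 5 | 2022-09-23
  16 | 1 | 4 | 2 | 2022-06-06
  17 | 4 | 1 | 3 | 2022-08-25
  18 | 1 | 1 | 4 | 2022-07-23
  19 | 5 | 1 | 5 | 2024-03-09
SELECT id, product_id FROM orders WHERE product_id IN (SELECT id FROM products WHERE category = 'Accessories')

Execution result:
id | product_id
8 | 5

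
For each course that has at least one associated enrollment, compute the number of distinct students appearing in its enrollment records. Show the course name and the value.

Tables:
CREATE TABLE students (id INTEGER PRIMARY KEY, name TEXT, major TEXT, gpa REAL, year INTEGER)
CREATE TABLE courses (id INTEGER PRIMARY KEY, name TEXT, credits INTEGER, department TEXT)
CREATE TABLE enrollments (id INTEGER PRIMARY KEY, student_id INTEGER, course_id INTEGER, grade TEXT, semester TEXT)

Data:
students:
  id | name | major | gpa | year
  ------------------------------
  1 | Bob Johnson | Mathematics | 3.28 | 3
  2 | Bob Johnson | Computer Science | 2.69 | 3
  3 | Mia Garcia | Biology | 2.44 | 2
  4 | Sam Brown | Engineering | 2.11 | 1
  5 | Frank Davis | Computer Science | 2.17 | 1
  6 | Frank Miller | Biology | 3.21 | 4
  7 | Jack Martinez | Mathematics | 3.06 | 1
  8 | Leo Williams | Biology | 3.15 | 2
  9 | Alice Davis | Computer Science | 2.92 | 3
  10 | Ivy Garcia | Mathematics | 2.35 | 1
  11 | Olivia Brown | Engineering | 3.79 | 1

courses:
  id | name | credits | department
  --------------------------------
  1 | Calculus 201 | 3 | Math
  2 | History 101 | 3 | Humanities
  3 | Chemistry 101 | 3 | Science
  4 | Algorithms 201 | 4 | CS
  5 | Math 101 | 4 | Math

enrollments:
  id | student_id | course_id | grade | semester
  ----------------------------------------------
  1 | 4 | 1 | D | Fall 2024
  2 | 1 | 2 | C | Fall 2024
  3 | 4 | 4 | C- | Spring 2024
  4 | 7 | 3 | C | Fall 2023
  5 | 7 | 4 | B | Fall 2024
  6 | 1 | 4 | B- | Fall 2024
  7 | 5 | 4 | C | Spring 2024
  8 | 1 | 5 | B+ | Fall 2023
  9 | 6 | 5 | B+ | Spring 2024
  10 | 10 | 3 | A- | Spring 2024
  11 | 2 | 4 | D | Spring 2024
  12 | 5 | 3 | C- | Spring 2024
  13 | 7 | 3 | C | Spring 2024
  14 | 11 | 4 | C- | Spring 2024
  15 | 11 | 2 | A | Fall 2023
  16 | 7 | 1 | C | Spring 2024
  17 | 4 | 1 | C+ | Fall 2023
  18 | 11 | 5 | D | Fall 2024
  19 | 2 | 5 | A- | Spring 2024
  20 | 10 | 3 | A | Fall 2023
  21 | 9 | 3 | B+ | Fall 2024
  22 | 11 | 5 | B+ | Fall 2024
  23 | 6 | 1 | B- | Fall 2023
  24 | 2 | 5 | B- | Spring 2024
SELECT p.name, COUNT(DISTINCT c.student_id) AS distinct_student_count FROM enrollments c JOIN courses p ON c.course_id = p.id GROUP BY p.id, p.name

Execution result:
name | distinct_student_count
Calculus 201 | 3
History 101 | 2
Chemistry 101 | 4
Algorithms 201 | 6
Math 101 | 4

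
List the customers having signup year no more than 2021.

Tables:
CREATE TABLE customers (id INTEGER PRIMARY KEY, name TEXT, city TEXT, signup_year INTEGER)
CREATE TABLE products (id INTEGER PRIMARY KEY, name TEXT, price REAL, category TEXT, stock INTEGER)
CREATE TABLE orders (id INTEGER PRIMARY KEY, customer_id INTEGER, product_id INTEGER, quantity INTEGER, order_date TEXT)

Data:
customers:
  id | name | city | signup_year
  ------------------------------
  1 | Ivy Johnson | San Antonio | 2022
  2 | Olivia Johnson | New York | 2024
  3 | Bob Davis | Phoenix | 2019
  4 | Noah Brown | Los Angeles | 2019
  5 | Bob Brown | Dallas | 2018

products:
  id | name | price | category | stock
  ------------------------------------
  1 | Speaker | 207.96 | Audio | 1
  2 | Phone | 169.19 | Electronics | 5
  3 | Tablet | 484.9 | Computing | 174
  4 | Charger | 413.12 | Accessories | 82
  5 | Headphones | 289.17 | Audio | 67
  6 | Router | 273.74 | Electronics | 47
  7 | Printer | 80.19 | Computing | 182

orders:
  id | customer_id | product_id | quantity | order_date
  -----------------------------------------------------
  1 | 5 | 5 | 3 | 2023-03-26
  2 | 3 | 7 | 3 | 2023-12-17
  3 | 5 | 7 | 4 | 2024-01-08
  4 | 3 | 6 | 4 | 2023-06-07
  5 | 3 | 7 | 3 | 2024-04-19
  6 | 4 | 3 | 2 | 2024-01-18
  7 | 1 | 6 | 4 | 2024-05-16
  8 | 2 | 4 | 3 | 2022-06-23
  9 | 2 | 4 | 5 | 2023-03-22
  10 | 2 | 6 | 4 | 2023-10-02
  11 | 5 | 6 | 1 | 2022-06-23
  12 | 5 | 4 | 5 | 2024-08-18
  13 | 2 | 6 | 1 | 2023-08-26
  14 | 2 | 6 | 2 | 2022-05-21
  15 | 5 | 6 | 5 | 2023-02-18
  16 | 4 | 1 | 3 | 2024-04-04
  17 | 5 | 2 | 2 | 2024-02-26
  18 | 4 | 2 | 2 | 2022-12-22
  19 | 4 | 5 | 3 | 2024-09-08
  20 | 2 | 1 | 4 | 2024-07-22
SELECT name, signup_year FROM customers WHERE signup_year <= 2021

Execution result:
name | signup_year
Bob Davis | 2019
Noah Brown | 2019
Bob Brown | 2018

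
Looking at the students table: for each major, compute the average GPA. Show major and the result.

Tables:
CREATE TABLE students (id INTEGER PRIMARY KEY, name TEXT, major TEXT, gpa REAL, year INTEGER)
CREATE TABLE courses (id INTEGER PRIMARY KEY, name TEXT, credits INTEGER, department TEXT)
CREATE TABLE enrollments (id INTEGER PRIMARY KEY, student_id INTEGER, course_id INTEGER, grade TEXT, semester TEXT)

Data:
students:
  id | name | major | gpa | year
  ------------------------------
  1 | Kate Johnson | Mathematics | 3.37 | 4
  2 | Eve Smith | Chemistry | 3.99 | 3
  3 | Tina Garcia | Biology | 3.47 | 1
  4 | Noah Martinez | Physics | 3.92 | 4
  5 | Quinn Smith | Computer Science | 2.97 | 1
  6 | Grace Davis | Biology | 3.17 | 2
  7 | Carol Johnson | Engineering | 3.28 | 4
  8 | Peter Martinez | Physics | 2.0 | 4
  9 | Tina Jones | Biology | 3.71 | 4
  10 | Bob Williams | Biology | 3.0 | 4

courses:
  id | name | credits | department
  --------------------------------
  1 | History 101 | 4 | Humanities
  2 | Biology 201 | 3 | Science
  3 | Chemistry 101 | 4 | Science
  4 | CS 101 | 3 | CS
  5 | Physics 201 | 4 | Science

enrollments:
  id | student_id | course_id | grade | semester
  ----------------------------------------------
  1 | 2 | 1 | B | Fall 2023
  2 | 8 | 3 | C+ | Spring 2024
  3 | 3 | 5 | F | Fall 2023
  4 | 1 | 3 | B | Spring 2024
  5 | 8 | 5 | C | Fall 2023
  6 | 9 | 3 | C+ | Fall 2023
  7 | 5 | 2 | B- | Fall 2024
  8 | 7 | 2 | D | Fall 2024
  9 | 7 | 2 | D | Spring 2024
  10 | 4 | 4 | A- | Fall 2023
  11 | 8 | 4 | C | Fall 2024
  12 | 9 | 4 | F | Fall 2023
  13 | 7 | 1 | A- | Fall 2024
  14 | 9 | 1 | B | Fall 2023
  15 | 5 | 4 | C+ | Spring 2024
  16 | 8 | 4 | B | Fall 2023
SELECT major, AVG(gpa) AS avg_gpa FROM students GROUP BY major

Execution result:
major | avg_gpa
Biology | 3.34
Chemistry | 3.99
Computer Science | 2.97
Engineering | 3.28
Mathematics | 3.37
Physics | 2.96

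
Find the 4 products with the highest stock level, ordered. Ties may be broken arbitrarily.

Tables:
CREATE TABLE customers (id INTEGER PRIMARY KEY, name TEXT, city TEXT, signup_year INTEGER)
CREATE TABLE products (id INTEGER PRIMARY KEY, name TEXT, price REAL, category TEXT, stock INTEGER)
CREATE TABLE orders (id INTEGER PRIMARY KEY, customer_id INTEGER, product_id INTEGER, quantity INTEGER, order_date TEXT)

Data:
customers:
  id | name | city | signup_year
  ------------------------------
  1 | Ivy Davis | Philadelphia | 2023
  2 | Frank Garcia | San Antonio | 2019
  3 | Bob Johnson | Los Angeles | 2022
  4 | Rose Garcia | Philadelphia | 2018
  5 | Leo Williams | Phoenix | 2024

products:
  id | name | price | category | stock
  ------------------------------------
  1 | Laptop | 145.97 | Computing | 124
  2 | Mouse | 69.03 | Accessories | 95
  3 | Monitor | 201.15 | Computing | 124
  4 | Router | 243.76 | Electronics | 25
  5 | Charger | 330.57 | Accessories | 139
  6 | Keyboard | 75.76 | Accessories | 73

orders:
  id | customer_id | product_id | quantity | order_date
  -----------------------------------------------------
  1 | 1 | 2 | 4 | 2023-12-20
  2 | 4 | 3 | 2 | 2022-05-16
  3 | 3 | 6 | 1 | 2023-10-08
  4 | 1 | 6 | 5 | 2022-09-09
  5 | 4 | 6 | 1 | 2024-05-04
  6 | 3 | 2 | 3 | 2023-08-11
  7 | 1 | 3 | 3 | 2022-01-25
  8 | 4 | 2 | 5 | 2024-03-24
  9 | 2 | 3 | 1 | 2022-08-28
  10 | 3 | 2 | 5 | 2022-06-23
SELECT name, stock FROM products ORDER BY stock DESC LIMIT 4

Execution result:
name | stock
Charger | 139
Laptop | 124
Monitor | 124
Mouse | 95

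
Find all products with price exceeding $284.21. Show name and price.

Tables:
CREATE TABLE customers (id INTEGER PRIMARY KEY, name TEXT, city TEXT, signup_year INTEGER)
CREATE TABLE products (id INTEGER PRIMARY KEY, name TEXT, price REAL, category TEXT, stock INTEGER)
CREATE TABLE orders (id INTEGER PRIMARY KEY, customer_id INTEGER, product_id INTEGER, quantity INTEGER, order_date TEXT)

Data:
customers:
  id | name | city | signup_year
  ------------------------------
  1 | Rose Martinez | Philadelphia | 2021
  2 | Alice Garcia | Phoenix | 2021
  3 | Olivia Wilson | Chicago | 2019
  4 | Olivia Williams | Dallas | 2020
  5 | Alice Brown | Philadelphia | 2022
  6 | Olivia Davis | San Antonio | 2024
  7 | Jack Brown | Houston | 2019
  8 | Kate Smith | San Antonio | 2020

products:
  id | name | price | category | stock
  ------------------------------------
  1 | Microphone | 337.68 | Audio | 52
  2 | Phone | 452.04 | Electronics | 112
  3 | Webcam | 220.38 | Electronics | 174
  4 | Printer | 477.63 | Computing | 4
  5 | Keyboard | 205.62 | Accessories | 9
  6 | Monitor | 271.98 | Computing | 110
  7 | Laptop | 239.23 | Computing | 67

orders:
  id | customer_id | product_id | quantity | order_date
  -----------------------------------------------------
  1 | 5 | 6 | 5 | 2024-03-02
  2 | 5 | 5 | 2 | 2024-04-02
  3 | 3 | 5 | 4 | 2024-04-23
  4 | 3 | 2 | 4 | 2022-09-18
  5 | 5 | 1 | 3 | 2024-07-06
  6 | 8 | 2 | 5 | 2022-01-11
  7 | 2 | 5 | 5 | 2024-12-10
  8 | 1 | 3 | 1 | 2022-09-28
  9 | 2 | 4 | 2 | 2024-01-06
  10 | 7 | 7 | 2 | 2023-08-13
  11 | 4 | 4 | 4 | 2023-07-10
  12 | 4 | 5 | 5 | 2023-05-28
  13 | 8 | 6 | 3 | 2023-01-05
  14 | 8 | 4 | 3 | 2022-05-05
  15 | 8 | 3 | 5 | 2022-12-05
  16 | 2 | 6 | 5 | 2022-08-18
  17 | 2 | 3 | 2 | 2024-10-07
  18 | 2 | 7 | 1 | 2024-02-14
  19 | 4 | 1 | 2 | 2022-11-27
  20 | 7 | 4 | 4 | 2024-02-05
SELECT name, price FROM products WHERE price > 284.21

Execution result:
name | price
Microphone | 337.68
Phone | 452.04
Printer | 477.63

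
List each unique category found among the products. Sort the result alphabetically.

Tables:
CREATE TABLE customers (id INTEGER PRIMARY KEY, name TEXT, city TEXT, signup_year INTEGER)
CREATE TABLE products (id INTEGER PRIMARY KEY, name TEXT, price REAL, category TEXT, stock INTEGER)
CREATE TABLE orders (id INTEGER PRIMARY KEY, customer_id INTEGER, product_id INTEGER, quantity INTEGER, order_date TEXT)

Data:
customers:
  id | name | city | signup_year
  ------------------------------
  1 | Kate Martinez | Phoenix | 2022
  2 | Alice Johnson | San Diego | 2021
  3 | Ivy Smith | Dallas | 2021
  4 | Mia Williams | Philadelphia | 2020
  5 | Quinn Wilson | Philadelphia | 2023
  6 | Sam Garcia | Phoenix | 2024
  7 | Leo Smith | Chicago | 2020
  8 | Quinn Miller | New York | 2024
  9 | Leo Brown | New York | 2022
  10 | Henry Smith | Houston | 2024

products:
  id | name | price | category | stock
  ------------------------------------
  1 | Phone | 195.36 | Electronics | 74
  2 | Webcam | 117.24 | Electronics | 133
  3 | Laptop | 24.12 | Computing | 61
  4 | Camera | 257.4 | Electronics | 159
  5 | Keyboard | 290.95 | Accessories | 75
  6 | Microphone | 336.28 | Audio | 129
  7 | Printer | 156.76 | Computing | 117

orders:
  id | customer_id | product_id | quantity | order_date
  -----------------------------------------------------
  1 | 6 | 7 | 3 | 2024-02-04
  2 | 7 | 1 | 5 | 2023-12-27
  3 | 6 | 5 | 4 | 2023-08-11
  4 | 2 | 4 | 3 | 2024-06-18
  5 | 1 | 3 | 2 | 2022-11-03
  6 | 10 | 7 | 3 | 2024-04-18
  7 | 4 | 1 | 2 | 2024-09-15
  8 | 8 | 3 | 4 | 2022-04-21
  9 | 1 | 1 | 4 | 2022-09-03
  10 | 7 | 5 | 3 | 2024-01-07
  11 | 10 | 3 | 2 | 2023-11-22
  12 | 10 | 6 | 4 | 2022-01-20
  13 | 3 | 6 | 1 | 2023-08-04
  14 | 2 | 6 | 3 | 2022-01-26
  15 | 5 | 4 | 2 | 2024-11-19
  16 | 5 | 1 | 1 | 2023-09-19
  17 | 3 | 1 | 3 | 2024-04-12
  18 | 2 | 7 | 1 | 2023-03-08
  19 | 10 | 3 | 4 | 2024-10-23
SELECT DISTINCT category FROM products ORDER BY category

Execution result:
category
Accessories
Audio
Computing
Electronics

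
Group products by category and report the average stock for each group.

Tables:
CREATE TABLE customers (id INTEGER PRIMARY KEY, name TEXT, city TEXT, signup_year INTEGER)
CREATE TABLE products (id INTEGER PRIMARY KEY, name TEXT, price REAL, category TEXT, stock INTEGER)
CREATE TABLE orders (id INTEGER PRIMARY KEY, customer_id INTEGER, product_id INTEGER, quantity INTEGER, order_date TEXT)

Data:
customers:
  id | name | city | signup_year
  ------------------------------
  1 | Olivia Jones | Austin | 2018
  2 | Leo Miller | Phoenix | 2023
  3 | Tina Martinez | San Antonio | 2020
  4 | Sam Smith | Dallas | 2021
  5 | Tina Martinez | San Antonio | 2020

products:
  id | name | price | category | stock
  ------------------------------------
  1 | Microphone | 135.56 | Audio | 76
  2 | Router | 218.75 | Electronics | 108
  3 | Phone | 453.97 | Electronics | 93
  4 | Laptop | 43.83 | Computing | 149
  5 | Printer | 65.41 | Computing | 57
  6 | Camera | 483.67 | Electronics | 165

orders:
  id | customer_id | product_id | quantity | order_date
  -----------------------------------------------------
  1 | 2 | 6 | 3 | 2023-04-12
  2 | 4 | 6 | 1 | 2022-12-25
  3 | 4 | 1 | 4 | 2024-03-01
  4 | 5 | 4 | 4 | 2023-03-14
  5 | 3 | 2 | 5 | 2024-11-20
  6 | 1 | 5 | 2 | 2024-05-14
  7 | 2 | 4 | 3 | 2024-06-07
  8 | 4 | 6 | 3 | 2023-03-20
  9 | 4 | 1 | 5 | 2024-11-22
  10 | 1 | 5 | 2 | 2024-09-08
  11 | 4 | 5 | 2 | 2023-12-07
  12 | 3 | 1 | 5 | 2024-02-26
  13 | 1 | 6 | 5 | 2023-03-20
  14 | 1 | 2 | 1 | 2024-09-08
SELECT category, AVG(stock) AS avg_stock FROM products GROUP BY category

Execution result:
category | avg_stock
Audio | 76.00
Computing | 103.00
Electronics | 122.00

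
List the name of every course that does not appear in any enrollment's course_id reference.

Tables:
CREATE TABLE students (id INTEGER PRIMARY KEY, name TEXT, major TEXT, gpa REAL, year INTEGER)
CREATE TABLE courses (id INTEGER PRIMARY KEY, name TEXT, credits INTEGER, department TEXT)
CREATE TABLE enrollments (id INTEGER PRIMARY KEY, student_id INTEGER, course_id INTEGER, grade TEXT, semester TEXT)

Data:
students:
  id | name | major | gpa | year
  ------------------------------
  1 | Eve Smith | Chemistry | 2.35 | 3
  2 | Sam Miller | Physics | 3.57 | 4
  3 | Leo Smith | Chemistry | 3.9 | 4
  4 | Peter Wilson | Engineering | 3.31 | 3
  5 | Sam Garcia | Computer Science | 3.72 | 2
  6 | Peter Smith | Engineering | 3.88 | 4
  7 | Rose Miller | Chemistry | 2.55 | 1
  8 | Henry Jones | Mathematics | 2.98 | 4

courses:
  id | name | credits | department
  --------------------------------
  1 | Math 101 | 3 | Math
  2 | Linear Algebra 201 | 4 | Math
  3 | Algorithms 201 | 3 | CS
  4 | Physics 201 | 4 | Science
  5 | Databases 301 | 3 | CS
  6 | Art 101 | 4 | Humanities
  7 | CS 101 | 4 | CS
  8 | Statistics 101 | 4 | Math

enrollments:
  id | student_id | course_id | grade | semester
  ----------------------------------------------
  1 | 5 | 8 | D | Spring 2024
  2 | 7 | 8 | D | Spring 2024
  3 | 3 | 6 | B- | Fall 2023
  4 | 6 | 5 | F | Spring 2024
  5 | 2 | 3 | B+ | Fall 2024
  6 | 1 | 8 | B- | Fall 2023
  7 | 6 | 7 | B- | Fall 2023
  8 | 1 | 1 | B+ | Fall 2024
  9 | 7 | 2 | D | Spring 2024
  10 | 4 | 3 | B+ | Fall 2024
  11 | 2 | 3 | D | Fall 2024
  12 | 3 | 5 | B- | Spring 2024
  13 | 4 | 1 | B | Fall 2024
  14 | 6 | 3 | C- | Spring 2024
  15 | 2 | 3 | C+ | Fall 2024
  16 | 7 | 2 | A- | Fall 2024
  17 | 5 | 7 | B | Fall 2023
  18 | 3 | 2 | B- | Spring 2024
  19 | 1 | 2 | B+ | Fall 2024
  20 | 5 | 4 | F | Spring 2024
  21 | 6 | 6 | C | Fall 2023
SELECT p.name FROM courses p LEFT JOIN enrollments c ON c.course_id = p.id WHERE c.id IS NULL

Execution result:
(no rows)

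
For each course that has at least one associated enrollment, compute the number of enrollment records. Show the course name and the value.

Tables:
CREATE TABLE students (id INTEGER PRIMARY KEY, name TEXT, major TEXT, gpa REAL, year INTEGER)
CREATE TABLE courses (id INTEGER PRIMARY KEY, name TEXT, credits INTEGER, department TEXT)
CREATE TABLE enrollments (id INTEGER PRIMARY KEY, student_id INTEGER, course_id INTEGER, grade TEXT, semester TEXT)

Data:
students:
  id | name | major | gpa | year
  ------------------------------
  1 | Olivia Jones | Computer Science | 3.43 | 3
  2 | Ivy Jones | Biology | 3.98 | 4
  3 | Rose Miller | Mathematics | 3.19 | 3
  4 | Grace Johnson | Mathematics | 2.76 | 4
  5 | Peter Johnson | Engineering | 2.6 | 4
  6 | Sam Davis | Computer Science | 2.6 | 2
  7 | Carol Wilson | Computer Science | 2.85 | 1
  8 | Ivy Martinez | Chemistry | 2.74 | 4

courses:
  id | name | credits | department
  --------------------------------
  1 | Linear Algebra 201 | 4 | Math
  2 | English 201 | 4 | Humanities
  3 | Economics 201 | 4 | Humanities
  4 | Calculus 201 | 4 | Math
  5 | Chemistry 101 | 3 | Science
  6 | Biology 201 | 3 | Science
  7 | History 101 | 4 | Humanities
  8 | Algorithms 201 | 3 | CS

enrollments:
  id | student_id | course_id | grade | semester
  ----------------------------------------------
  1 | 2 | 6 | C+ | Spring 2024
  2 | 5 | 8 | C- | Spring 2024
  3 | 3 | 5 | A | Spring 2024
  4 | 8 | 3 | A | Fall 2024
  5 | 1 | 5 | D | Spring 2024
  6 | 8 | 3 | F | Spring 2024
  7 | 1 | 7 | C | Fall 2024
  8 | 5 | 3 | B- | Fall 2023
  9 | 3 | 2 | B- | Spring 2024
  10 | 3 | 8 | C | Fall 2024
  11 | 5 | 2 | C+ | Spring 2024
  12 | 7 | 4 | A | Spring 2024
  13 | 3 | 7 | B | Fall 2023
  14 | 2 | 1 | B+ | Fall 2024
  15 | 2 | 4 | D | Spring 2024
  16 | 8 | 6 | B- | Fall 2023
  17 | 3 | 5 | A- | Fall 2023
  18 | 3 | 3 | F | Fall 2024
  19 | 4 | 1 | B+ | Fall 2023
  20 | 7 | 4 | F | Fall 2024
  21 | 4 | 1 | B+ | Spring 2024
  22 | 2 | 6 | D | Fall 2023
SELECT p.name, COUNT(*) AS n FROM enrollments c JOIN courses p ON c.course_id = p.id GROUP BY p.id, p.name

Execution result:
name | n
Linear Algebra 201 | 3
English 201 | 2
Economics 201 | 4
Calculus 201 | 3
Chemistry 101 | 3
Biology 201 | 3
History 101 | 2
Algorithms 201 | 2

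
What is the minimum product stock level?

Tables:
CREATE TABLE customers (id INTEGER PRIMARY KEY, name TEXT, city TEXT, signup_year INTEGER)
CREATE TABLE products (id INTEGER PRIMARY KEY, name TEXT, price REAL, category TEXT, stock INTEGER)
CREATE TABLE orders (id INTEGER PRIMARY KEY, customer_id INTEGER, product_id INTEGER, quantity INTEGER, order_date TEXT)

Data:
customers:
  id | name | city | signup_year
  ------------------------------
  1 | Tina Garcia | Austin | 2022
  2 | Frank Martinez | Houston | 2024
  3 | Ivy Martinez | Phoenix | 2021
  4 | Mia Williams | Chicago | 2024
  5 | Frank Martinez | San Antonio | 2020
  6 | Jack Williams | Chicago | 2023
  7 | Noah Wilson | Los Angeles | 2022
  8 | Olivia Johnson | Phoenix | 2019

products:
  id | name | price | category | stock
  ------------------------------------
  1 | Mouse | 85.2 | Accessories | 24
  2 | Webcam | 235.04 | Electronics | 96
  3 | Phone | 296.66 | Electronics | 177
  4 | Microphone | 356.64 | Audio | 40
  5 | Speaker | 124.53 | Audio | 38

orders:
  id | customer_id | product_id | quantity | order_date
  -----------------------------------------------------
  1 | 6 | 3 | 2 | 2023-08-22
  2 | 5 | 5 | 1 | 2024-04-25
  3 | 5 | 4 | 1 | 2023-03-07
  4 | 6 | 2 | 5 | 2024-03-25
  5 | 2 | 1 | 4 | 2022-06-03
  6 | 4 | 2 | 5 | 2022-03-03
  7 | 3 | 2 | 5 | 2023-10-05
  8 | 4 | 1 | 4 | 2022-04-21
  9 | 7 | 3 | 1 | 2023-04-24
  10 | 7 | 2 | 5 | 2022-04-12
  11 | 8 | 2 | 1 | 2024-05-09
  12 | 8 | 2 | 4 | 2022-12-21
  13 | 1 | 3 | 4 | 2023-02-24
SELECT MIN(stock) FROM products

Execution result:
24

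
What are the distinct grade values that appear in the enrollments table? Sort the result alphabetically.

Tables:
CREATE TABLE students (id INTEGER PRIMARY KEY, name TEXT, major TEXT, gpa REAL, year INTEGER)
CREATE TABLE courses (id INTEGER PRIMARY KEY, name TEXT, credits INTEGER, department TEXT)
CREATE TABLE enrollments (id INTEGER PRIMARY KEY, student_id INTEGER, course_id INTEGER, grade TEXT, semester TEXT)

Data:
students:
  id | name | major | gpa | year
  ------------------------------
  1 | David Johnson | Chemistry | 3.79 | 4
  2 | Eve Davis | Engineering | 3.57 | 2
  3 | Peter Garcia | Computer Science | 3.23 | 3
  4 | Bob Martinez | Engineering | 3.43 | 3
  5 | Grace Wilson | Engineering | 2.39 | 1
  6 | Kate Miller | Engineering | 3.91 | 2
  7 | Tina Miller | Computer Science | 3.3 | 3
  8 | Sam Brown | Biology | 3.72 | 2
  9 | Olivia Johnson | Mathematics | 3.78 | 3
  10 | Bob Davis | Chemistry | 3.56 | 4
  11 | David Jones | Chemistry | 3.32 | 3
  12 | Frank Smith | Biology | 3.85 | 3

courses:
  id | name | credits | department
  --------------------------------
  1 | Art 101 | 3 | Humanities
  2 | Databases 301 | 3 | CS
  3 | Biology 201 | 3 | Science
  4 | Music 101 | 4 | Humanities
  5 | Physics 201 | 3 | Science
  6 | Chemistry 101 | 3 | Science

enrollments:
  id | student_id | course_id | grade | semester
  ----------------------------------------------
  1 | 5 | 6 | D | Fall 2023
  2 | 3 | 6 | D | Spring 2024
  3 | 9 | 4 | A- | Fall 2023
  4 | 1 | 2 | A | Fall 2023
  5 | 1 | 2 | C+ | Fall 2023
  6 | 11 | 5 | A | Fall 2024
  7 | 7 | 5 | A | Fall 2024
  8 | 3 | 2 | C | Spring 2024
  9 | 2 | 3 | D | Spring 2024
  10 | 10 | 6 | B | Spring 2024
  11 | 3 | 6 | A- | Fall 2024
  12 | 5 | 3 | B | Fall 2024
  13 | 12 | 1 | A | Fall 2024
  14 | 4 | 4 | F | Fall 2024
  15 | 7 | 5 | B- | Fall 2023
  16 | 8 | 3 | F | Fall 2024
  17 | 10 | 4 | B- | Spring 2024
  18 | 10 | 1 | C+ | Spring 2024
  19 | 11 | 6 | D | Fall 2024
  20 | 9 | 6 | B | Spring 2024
SELECT DISTINCT grade FROM enrollments ORDER BY grade

Execution result:
grade
A
A-
B
B-
C
C+
D
F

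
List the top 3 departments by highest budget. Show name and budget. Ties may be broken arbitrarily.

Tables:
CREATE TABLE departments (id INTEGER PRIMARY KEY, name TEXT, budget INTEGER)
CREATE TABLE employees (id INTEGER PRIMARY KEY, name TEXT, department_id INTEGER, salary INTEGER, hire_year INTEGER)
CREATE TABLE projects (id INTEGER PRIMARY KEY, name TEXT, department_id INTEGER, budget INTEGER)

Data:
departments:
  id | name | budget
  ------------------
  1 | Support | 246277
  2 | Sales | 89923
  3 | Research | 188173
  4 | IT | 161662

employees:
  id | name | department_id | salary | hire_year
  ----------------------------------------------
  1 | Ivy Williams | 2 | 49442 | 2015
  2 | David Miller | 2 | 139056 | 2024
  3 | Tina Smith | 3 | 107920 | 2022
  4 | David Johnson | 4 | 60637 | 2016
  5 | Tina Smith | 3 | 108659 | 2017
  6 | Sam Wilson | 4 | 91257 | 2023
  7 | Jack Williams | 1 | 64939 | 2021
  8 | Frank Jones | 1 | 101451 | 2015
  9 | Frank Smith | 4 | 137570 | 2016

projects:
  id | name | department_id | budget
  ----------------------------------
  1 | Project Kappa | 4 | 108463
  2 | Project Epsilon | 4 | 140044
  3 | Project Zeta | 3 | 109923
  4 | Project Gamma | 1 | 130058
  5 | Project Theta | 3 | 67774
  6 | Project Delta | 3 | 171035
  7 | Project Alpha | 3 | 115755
SELECT name, budget FROM departments ORDER BY budget DESC LIMIT 3

Execution result:
name | budget
Support | 246277
Research | 188173
IT | 161662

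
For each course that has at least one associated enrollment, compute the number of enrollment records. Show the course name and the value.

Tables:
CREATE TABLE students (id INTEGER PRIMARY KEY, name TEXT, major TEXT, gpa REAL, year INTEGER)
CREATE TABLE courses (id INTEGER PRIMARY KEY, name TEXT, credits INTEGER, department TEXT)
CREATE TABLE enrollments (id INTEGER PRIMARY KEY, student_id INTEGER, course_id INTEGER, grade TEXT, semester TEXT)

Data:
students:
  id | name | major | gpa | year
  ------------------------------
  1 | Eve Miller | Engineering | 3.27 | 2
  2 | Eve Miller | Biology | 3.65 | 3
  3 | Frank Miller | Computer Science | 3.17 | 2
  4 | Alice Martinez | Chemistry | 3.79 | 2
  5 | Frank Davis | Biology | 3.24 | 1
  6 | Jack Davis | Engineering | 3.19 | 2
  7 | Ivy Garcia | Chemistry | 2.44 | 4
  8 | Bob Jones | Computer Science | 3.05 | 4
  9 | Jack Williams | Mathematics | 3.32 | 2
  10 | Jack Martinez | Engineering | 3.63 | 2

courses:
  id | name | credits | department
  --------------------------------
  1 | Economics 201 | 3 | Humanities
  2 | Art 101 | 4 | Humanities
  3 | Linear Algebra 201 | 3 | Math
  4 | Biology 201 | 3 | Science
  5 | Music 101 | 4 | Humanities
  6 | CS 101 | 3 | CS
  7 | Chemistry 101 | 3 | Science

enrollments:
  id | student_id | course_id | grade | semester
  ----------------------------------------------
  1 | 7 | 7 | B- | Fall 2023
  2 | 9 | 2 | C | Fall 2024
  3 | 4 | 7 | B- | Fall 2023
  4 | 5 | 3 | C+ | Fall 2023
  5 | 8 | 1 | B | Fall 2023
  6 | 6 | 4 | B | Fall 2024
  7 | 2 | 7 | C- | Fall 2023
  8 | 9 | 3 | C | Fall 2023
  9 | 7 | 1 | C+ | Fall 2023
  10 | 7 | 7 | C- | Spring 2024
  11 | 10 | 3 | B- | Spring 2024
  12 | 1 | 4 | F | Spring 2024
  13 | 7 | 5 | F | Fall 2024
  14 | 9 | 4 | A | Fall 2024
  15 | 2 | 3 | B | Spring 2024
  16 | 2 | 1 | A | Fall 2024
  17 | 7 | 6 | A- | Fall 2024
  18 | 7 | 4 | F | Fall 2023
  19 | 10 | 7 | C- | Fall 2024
SELECT p.name, COUNT(*) AS n FROM enrollments c JOIN courses p ON c.course_id = p.id GROUP BY p.id, p.name

Execution result:
name | n
Economics 201 | 3
Art 101 | 1
Linear Algebra 201 | 4
Biology 201 | 4
Music 101 | 1
CS 101 | 1
Chemistry 101 | 5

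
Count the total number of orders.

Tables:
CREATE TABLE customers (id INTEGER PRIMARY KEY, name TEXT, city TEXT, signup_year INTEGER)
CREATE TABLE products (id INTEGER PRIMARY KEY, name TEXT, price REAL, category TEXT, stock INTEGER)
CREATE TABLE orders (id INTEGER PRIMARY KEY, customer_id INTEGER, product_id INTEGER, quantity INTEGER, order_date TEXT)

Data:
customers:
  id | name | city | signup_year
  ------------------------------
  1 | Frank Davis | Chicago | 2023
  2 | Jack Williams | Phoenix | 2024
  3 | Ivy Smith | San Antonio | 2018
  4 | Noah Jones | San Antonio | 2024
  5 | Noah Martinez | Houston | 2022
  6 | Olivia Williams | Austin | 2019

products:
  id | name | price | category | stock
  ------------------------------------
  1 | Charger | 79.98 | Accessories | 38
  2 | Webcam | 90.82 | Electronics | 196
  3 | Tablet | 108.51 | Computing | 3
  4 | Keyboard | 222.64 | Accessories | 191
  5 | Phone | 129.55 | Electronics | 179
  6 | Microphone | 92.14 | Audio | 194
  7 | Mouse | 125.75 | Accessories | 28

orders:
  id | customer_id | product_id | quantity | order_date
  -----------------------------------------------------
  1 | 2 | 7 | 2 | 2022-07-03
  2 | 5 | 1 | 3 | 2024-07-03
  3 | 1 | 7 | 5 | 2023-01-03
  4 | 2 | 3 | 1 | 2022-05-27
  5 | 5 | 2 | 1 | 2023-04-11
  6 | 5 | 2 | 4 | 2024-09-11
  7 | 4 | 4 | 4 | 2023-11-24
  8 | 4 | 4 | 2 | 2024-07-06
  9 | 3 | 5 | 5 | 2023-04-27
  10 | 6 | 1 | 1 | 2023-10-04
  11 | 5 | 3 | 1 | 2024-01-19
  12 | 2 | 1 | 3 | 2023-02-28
SELECT COUNT(*) FROM orders

Execution result:
12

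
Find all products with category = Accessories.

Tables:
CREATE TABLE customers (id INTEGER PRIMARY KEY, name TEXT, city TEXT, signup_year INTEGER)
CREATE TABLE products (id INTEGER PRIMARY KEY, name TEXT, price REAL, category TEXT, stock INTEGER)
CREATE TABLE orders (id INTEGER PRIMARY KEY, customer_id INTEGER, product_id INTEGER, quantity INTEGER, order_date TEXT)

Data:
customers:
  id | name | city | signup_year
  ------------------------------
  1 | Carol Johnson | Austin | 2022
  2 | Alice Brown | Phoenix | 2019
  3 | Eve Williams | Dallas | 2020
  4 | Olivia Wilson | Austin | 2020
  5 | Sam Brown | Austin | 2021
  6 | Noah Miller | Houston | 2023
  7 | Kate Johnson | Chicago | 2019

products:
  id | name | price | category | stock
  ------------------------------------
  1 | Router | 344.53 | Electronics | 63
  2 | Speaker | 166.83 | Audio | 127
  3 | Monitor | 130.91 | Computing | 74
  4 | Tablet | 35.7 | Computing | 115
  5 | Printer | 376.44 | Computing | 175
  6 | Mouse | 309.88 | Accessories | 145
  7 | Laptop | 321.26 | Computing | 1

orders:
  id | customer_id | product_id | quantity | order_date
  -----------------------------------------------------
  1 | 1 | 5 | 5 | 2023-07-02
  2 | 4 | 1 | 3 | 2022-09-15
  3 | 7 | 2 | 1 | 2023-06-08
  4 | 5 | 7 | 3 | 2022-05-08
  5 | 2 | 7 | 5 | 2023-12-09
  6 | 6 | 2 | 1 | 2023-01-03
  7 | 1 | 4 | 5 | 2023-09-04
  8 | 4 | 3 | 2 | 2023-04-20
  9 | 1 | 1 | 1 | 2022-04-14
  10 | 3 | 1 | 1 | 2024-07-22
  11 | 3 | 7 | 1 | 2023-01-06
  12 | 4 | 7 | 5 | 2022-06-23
SELECT name, category FROM products WHERE category = 'Accessories'

Execution result:
name | category
Mouse | Accessories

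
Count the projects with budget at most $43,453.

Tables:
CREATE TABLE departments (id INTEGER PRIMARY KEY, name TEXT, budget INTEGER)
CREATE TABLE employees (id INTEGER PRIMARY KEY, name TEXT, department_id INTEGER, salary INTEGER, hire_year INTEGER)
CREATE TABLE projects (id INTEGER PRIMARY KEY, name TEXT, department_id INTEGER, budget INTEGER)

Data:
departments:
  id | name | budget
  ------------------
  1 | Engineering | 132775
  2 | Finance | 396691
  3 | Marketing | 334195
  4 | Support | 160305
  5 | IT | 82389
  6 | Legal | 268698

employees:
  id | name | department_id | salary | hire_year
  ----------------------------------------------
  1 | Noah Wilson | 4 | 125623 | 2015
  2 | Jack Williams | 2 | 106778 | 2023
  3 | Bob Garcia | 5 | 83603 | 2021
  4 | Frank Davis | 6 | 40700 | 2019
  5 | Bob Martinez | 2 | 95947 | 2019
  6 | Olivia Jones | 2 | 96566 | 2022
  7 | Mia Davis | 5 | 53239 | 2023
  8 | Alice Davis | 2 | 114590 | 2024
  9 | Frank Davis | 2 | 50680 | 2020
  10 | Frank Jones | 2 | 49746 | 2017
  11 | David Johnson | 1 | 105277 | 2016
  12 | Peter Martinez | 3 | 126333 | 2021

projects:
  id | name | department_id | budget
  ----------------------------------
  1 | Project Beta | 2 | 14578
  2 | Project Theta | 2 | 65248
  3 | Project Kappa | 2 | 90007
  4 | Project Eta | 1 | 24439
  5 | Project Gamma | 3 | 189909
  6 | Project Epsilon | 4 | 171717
SELECT COUNT(*) FROM projects WHERE budget <= 43453

Execution result:
2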